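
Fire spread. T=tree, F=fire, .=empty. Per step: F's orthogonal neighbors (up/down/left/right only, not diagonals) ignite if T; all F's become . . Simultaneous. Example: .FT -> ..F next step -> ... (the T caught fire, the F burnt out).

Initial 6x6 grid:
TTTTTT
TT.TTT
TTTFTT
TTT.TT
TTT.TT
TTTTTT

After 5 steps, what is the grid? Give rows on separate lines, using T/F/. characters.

Step 1: 3 trees catch fire, 1 burn out
  TTTTTT
  TT.FTT
  TTF.FT
  TTT.TT
  TTT.TT
  TTTTTT
Step 2: 6 trees catch fire, 3 burn out
  TTTFTT
  TT..FT
  TF...F
  TTF.FT
  TTT.TT
  TTTTTT
Step 3: 9 trees catch fire, 6 burn out
  TTF.FT
  TF...F
  F.....
  TF...F
  TTF.FT
  TTTTTT
Step 4: 8 trees catch fire, 9 burn out
  TF...F
  F.....
  ......
  F.....
  TF...F
  TTFTFT
Step 5: 5 trees catch fire, 8 burn out
  F.....
  ......
  ......
  ......
  F.....
  TF.F.F

F.....
......
......
......
F.....
TF.F.F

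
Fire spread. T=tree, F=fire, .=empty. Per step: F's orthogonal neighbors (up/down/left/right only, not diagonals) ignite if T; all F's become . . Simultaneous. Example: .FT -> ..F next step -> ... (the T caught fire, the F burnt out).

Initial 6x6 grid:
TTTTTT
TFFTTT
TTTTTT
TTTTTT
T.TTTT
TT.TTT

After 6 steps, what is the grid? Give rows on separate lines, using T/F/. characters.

Step 1: 6 trees catch fire, 2 burn out
  TFFTTT
  F..FTT
  TFFTTT
  TTTTTT
  T.TTTT
  TT.TTT
Step 2: 7 trees catch fire, 6 burn out
  F..FTT
  ....FT
  F..FTT
  TFFTTT
  T.TTTT
  TT.TTT
Step 3: 6 trees catch fire, 7 burn out
  ....FT
  .....F
  ....FT
  F..FTT
  T.FTTT
  TT.TTT
Step 4: 5 trees catch fire, 6 burn out
  .....F
  ......
  .....F
  ....FT
  F..FTT
  TT.TTT
Step 5: 4 trees catch fire, 5 burn out
  ......
  ......
  ......
  .....F
  ....FT
  FT.FTT
Step 6: 3 trees catch fire, 4 burn out
  ......
  ......
  ......
  ......
  .....F
  .F..FT

......
......
......
......
.....F
.F..FT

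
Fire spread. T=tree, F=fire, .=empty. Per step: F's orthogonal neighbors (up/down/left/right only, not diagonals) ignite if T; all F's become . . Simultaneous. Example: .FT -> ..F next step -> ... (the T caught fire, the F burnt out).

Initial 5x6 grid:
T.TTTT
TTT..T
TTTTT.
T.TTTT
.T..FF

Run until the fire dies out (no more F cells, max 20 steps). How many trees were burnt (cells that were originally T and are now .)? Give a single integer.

Answer: 19

Derivation:
Step 1: +2 fires, +2 burnt (F count now 2)
Step 2: +2 fires, +2 burnt (F count now 2)
Step 3: +2 fires, +2 burnt (F count now 2)
Step 4: +1 fires, +2 burnt (F count now 1)
Step 5: +2 fires, +1 burnt (F count now 2)
Step 6: +3 fires, +2 burnt (F count now 3)
Step 7: +3 fires, +3 burnt (F count now 3)
Step 8: +2 fires, +3 burnt (F count now 2)
Step 9: +1 fires, +2 burnt (F count now 1)
Step 10: +1 fires, +1 burnt (F count now 1)
Step 11: +0 fires, +1 burnt (F count now 0)
Fire out after step 11
Initially T: 20, now '.': 29
Total burnt (originally-T cells now '.'): 19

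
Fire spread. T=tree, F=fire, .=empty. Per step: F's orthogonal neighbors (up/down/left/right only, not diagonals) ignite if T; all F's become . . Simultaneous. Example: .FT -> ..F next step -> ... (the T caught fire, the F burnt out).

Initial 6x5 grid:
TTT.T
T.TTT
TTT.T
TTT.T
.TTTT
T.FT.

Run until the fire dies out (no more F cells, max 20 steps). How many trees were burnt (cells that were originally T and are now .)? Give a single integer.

Answer: 21

Derivation:
Step 1: +2 fires, +1 burnt (F count now 2)
Step 2: +3 fires, +2 burnt (F count now 3)
Step 3: +3 fires, +3 burnt (F count now 3)
Step 4: +4 fires, +3 burnt (F count now 4)
Step 5: +4 fires, +4 burnt (F count now 4)
Step 6: +3 fires, +4 burnt (F count now 3)
Step 7: +2 fires, +3 burnt (F count now 2)
Step 8: +0 fires, +2 burnt (F count now 0)
Fire out after step 8
Initially T: 22, now '.': 29
Total burnt (originally-T cells now '.'): 21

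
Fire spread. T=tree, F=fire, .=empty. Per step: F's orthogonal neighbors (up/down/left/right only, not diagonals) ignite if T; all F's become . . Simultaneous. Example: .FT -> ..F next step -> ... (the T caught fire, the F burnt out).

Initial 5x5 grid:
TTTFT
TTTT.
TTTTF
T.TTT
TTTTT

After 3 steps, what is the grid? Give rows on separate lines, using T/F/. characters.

Step 1: 5 trees catch fire, 2 burn out
  TTF.F
  TTTF.
  TTTF.
  T.TTF
  TTTTT
Step 2: 5 trees catch fire, 5 burn out
  TF...
  TTF..
  TTF..
  T.TF.
  TTTTF
Step 3: 5 trees catch fire, 5 burn out
  F....
  TF...
  TF...
  T.F..
  TTTF.

F....
TF...
TF...
T.F..
TTTF.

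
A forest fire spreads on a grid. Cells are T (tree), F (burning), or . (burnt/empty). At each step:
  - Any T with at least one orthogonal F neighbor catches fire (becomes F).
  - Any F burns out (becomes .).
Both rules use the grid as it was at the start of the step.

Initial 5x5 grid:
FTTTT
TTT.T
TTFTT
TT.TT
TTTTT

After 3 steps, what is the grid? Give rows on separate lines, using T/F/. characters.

Step 1: 5 trees catch fire, 2 burn out
  .FTTT
  FTF.T
  TF.FT
  TT.TT
  TTTTT
Step 2: 6 trees catch fire, 5 burn out
  ..FTT
  .F..T
  F...F
  TF.FT
  TTTTT
Step 3: 6 trees catch fire, 6 burn out
  ...FT
  ....F
  .....
  F...F
  TFTFT

...FT
....F
.....
F...F
TFTFT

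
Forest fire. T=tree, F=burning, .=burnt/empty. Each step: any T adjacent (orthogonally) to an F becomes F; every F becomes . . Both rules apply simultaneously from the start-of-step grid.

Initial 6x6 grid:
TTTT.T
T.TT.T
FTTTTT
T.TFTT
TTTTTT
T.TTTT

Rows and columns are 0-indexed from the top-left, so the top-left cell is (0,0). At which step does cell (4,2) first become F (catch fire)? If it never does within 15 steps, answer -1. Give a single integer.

Step 1: cell (4,2)='T' (+7 fires, +2 burnt)
Step 2: cell (4,2)='F' (+9 fires, +7 burnt)
  -> target ignites at step 2
Step 3: cell (4,2)='.' (+9 fires, +9 burnt)
Step 4: cell (4,2)='.' (+3 fires, +9 burnt)
Step 5: cell (4,2)='.' (+1 fires, +3 burnt)
Step 6: cell (4,2)='.' (+0 fires, +1 burnt)
  fire out at step 6

2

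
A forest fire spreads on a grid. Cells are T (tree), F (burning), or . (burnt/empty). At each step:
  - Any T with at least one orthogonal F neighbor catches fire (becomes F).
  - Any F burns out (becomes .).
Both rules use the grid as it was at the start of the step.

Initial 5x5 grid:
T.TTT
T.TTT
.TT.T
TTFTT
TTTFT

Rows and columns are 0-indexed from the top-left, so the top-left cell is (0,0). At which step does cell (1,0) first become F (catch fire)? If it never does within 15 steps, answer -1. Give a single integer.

Step 1: cell (1,0)='T' (+5 fires, +2 burnt)
Step 2: cell (1,0)='T' (+5 fires, +5 burnt)
Step 3: cell (1,0)='T' (+4 fires, +5 burnt)
Step 4: cell (1,0)='T' (+2 fires, +4 burnt)
Step 5: cell (1,0)='T' (+1 fires, +2 burnt)
Step 6: cell (1,0)='T' (+0 fires, +1 burnt)
  fire out at step 6
Target never catches fire within 15 steps

-1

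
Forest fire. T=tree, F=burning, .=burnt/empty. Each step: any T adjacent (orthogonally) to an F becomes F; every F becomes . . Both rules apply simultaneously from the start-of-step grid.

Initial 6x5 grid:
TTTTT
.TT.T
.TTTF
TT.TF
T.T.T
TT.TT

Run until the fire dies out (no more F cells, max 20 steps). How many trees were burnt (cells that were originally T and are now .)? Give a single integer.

Step 1: +4 fires, +2 burnt (F count now 4)
Step 2: +3 fires, +4 burnt (F count now 3)
Step 3: +4 fires, +3 burnt (F count now 4)
Step 4: +3 fires, +4 burnt (F count now 3)
Step 5: +2 fires, +3 burnt (F count now 2)
Step 6: +2 fires, +2 burnt (F count now 2)
Step 7: +1 fires, +2 burnt (F count now 1)
Step 8: +1 fires, +1 burnt (F count now 1)
Step 9: +0 fires, +1 burnt (F count now 0)
Fire out after step 9
Initially T: 21, now '.': 29
Total burnt (originally-T cells now '.'): 20

Answer: 20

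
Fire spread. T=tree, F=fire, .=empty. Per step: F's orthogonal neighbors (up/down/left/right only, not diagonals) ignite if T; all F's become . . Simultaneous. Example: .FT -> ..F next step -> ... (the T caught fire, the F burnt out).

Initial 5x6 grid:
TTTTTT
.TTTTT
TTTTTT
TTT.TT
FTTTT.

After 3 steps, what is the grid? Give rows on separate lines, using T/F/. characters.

Step 1: 2 trees catch fire, 1 burn out
  TTTTTT
  .TTTTT
  TTTTTT
  FTT.TT
  .FTTT.
Step 2: 3 trees catch fire, 2 burn out
  TTTTTT
  .TTTTT
  FTTTTT
  .FT.TT
  ..FTT.
Step 3: 3 trees catch fire, 3 burn out
  TTTTTT
  .TTTTT
  .FTTTT
  ..F.TT
  ...FT.

TTTTTT
.TTTTT
.FTTTT
..F.TT
...FT.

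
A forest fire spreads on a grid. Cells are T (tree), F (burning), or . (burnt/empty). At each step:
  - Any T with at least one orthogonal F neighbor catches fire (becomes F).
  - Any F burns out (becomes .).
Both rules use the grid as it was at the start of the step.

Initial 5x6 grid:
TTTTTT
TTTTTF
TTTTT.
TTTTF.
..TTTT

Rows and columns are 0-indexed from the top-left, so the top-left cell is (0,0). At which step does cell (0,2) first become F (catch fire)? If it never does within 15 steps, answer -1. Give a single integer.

Step 1: cell (0,2)='T' (+5 fires, +2 burnt)
Step 2: cell (0,2)='T' (+6 fires, +5 burnt)
Step 3: cell (0,2)='T' (+5 fires, +6 burnt)
Step 4: cell (0,2)='F' (+4 fires, +5 burnt)
  -> target ignites at step 4
Step 5: cell (0,2)='.' (+3 fires, +4 burnt)
Step 6: cell (0,2)='.' (+1 fires, +3 burnt)
Step 7: cell (0,2)='.' (+0 fires, +1 burnt)
  fire out at step 7

4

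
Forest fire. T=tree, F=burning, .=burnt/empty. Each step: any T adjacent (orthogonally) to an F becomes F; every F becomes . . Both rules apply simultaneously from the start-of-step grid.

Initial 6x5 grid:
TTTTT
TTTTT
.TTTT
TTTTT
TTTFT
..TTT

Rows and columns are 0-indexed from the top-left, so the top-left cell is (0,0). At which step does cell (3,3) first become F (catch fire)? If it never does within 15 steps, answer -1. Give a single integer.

Step 1: cell (3,3)='F' (+4 fires, +1 burnt)
  -> target ignites at step 1
Step 2: cell (3,3)='.' (+6 fires, +4 burnt)
Step 3: cell (3,3)='.' (+5 fires, +6 burnt)
Step 4: cell (3,3)='.' (+5 fires, +5 burnt)
Step 5: cell (3,3)='.' (+3 fires, +5 burnt)
Step 6: cell (3,3)='.' (+2 fires, +3 burnt)
Step 7: cell (3,3)='.' (+1 fires, +2 burnt)
Step 8: cell (3,3)='.' (+0 fires, +1 burnt)
  fire out at step 8

1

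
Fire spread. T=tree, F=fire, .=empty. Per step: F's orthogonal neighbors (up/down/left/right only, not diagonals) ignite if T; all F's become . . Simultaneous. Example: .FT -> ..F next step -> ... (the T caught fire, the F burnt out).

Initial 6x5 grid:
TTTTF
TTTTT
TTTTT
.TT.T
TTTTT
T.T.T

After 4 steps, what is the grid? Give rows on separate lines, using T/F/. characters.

Step 1: 2 trees catch fire, 1 burn out
  TTTF.
  TTTTF
  TTTTT
  .TT.T
  TTTTT
  T.T.T
Step 2: 3 trees catch fire, 2 burn out
  TTF..
  TTTF.
  TTTTF
  .TT.T
  TTTTT
  T.T.T
Step 3: 4 trees catch fire, 3 burn out
  TF...
  TTF..
  TTTF.
  .TT.F
  TTTTT
  T.T.T
Step 4: 4 trees catch fire, 4 burn out
  F....
  TF...
  TTF..
  .TT..
  TTTTF
  T.T.T

F....
TF...
TTF..
.TT..
TTTTF
T.T.T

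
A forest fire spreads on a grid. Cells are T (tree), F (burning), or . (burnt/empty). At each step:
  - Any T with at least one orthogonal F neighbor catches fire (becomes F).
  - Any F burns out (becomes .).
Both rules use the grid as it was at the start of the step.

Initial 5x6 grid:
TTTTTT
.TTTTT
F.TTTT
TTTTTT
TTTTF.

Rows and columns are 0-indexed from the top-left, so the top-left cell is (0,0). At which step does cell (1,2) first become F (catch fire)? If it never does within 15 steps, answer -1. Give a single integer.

Step 1: cell (1,2)='T' (+3 fires, +2 burnt)
Step 2: cell (1,2)='T' (+6 fires, +3 burnt)
Step 3: cell (1,2)='T' (+5 fires, +6 burnt)
Step 4: cell (1,2)='T' (+4 fires, +5 burnt)
Step 5: cell (1,2)='F' (+3 fires, +4 burnt)
  -> target ignites at step 5
Step 6: cell (1,2)='.' (+2 fires, +3 burnt)
Step 7: cell (1,2)='.' (+1 fires, +2 burnt)
Step 8: cell (1,2)='.' (+1 fires, +1 burnt)
Step 9: cell (1,2)='.' (+0 fires, +1 burnt)
  fire out at step 9

5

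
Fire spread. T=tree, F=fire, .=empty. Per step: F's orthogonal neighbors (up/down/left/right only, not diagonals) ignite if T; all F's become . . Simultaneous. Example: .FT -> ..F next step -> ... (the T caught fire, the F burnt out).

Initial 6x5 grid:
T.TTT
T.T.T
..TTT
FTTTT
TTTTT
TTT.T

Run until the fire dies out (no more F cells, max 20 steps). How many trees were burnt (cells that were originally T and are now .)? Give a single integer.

Step 1: +2 fires, +1 burnt (F count now 2)
Step 2: +3 fires, +2 burnt (F count now 3)
Step 3: +4 fires, +3 burnt (F count now 4)
Step 4: +5 fires, +4 burnt (F count now 5)
Step 5: +3 fires, +5 burnt (F count now 3)
Step 6: +3 fires, +3 burnt (F count now 3)
Step 7: +1 fires, +3 burnt (F count now 1)
Step 8: +0 fires, +1 burnt (F count now 0)
Fire out after step 8
Initially T: 23, now '.': 28
Total burnt (originally-T cells now '.'): 21

Answer: 21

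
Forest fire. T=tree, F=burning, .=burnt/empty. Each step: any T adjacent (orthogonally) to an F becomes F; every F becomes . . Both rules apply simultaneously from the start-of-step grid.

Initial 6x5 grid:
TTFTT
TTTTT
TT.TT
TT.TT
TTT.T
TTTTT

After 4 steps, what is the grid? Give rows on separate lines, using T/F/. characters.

Step 1: 3 trees catch fire, 1 burn out
  TF.FT
  TTFTT
  TT.TT
  TT.TT
  TTT.T
  TTTTT
Step 2: 4 trees catch fire, 3 burn out
  F...F
  TF.FT
  TT.TT
  TT.TT
  TTT.T
  TTTTT
Step 3: 4 trees catch fire, 4 burn out
  .....
  F...F
  TF.FT
  TT.TT
  TTT.T
  TTTTT
Step 4: 4 trees catch fire, 4 burn out
  .....
  .....
  F...F
  TF.FT
  TTT.T
  TTTTT

.....
.....
F...F
TF.FT
TTT.T
TTTTT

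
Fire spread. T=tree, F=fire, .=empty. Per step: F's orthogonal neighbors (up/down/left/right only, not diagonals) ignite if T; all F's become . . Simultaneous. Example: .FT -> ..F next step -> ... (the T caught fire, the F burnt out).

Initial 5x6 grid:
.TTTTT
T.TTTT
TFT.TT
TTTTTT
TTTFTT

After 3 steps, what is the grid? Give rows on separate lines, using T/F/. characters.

Step 1: 6 trees catch fire, 2 burn out
  .TTTTT
  T.TTTT
  F.F.TT
  TFTFTT
  TTF.FT
Step 2: 7 trees catch fire, 6 burn out
  .TTTTT
  F.FTTT
  ....TT
  F.F.FT
  TF...F
Step 3: 5 trees catch fire, 7 burn out
  .TFTTT
  ...FTT
  ....FT
  .....F
  F.....

.TFTTT
...FTT
....FT
.....F
F.....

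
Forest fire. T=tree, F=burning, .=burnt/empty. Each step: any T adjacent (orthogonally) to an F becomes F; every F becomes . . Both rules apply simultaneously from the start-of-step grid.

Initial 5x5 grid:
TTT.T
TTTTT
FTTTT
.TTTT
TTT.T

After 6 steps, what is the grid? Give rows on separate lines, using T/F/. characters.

Step 1: 2 trees catch fire, 1 burn out
  TTT.T
  FTTTT
  .FTTT
  .TTTT
  TTT.T
Step 2: 4 trees catch fire, 2 burn out
  FTT.T
  .FTTT
  ..FTT
  .FTTT
  TTT.T
Step 3: 5 trees catch fire, 4 burn out
  .FT.T
  ..FTT
  ...FT
  ..FTT
  TFT.T
Step 4: 6 trees catch fire, 5 burn out
  ..F.T
  ...FT
  ....F
  ...FT
  F.F.T
Step 5: 2 trees catch fire, 6 burn out
  ....T
  ....F
  .....
  ....F
  ....T
Step 6: 2 trees catch fire, 2 burn out
  ....F
  .....
  .....
  .....
  ....F

....F
.....
.....
.....
....F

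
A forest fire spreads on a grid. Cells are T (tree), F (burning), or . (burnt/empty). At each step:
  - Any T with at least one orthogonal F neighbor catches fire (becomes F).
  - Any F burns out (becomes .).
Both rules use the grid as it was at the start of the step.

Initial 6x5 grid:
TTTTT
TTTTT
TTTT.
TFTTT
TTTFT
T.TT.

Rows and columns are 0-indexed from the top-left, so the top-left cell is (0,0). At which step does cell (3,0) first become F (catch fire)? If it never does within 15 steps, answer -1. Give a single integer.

Step 1: cell (3,0)='F' (+8 fires, +2 burnt)
  -> target ignites at step 1
Step 2: cell (3,0)='.' (+7 fires, +8 burnt)
Step 3: cell (3,0)='.' (+5 fires, +7 burnt)
Step 4: cell (3,0)='.' (+4 fires, +5 burnt)
Step 5: cell (3,0)='.' (+1 fires, +4 burnt)
Step 6: cell (3,0)='.' (+0 fires, +1 burnt)
  fire out at step 6

1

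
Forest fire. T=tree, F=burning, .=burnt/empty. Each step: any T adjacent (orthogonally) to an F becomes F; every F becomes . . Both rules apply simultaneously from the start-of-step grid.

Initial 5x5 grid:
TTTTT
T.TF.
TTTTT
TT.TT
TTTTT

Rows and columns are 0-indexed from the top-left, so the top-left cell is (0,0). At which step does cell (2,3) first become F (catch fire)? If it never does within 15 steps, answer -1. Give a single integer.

Step 1: cell (2,3)='F' (+3 fires, +1 burnt)
  -> target ignites at step 1
Step 2: cell (2,3)='.' (+5 fires, +3 burnt)
Step 3: cell (2,3)='.' (+4 fires, +5 burnt)
Step 4: cell (2,3)='.' (+5 fires, +4 burnt)
Step 5: cell (2,3)='.' (+3 fires, +5 burnt)
Step 6: cell (2,3)='.' (+1 fires, +3 burnt)
Step 7: cell (2,3)='.' (+0 fires, +1 burnt)
  fire out at step 7

1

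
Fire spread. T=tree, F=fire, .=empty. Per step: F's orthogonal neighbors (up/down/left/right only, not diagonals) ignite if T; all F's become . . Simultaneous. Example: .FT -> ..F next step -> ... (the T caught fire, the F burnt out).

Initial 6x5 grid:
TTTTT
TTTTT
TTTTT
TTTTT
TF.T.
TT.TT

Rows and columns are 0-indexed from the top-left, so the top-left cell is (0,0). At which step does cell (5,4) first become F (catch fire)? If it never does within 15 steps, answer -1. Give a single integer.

Step 1: cell (5,4)='T' (+3 fires, +1 burnt)
Step 2: cell (5,4)='T' (+4 fires, +3 burnt)
Step 3: cell (5,4)='T' (+4 fires, +4 burnt)
Step 4: cell (5,4)='T' (+6 fires, +4 burnt)
Step 5: cell (5,4)='T' (+5 fires, +6 burnt)
Step 6: cell (5,4)='F' (+3 fires, +5 burnt)
  -> target ignites at step 6
Step 7: cell (5,4)='.' (+1 fires, +3 burnt)
Step 8: cell (5,4)='.' (+0 fires, +1 burnt)
  fire out at step 8

6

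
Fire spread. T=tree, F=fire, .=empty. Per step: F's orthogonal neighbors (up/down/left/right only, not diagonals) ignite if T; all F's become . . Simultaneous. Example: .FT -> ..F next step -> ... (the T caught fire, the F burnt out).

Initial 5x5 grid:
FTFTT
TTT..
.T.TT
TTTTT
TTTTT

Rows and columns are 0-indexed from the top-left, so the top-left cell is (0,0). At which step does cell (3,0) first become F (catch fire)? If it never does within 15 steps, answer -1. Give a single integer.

Step 1: cell (3,0)='T' (+4 fires, +2 burnt)
Step 2: cell (3,0)='T' (+2 fires, +4 burnt)
Step 3: cell (3,0)='T' (+1 fires, +2 burnt)
Step 4: cell (3,0)='T' (+1 fires, +1 burnt)
Step 5: cell (3,0)='F' (+3 fires, +1 burnt)
  -> target ignites at step 5
Step 6: cell (3,0)='.' (+3 fires, +3 burnt)
Step 7: cell (3,0)='.' (+3 fires, +3 burnt)
Step 8: cell (3,0)='.' (+2 fires, +3 burnt)
Step 9: cell (3,0)='.' (+0 fires, +2 burnt)
  fire out at step 9

5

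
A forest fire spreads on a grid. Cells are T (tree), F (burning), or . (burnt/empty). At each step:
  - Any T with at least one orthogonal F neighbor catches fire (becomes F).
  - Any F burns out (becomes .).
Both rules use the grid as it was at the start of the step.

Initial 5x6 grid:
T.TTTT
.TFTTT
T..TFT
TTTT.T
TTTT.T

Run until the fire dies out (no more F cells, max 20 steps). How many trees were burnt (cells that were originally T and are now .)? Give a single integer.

Step 1: +6 fires, +2 burnt (F count now 6)
Step 2: +5 fires, +6 burnt (F count now 5)
Step 3: +4 fires, +5 burnt (F count now 4)
Step 4: +2 fires, +4 burnt (F count now 2)
Step 5: +2 fires, +2 burnt (F count now 2)
Step 6: +2 fires, +2 burnt (F count now 2)
Step 7: +0 fires, +2 burnt (F count now 0)
Fire out after step 7
Initially T: 22, now '.': 29
Total burnt (originally-T cells now '.'): 21

Answer: 21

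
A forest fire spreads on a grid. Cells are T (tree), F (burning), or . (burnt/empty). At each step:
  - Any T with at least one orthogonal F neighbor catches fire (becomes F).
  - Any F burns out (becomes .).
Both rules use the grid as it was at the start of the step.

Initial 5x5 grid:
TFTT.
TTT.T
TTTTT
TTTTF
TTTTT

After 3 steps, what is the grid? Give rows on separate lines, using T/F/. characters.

Step 1: 6 trees catch fire, 2 burn out
  F.FT.
  TFT.T
  TTTTF
  TTTF.
  TTTTF
Step 2: 8 trees catch fire, 6 burn out
  ...F.
  F.F.F
  TFTF.
  TTF..
  TTTF.
Step 3: 4 trees catch fire, 8 burn out
  .....
  .....
  F.F..
  TF...
  TTF..

.....
.....
F.F..
TF...
TTF..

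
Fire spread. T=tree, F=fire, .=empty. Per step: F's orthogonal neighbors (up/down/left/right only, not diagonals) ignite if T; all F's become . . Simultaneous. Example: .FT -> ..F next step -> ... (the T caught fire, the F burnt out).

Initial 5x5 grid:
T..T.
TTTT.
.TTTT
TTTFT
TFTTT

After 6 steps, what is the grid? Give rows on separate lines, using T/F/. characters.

Step 1: 7 trees catch fire, 2 burn out
  T..T.
  TTTT.
  .TTFT
  TFF.F
  F.FFT
Step 2: 6 trees catch fire, 7 burn out
  T..T.
  TTTF.
  .FF.F
  F....
  ....F
Step 3: 3 trees catch fire, 6 burn out
  T..F.
  TFF..
  .....
  .....
  .....
Step 4: 1 trees catch fire, 3 burn out
  T....
  F....
  .....
  .....
  .....
Step 5: 1 trees catch fire, 1 burn out
  F....
  .....
  .....
  .....
  .....
Step 6: 0 trees catch fire, 1 burn out
  .....
  .....
  .....
  .....
  .....

.....
.....
.....
.....
.....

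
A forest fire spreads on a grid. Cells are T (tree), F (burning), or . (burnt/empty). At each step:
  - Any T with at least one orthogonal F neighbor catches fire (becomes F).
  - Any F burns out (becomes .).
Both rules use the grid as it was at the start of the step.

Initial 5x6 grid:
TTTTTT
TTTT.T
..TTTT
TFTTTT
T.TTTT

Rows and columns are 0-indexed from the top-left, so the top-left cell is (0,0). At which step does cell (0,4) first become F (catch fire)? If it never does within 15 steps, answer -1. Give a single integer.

Step 1: cell (0,4)='T' (+2 fires, +1 burnt)
Step 2: cell (0,4)='T' (+4 fires, +2 burnt)
Step 3: cell (0,4)='T' (+4 fires, +4 burnt)
Step 4: cell (0,4)='T' (+6 fires, +4 burnt)
Step 5: cell (0,4)='T' (+5 fires, +6 burnt)
Step 6: cell (0,4)='F' (+3 fires, +5 burnt)
  -> target ignites at step 6
Step 7: cell (0,4)='.' (+1 fires, +3 burnt)
Step 8: cell (0,4)='.' (+0 fires, +1 burnt)
  fire out at step 8

6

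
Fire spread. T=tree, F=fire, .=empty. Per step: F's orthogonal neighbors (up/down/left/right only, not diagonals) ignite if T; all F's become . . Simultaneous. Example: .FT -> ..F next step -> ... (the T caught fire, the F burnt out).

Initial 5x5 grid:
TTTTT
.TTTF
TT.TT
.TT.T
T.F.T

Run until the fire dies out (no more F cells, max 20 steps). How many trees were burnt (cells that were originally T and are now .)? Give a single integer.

Answer: 16

Derivation:
Step 1: +4 fires, +2 burnt (F count now 4)
Step 2: +5 fires, +4 burnt (F count now 5)
Step 3: +4 fires, +5 burnt (F count now 4)
Step 4: +2 fires, +4 burnt (F count now 2)
Step 5: +1 fires, +2 burnt (F count now 1)
Step 6: +0 fires, +1 burnt (F count now 0)
Fire out after step 6
Initially T: 17, now '.': 24
Total burnt (originally-T cells now '.'): 16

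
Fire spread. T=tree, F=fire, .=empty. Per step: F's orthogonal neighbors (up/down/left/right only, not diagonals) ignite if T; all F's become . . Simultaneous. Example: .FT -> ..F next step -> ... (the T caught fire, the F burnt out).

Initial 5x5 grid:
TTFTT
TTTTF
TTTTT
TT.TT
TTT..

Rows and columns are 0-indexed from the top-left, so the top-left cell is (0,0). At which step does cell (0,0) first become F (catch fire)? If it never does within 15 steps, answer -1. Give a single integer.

Step 1: cell (0,0)='T' (+6 fires, +2 burnt)
Step 2: cell (0,0)='F' (+5 fires, +6 burnt)
  -> target ignites at step 2
Step 3: cell (0,0)='.' (+3 fires, +5 burnt)
Step 4: cell (0,0)='.' (+2 fires, +3 burnt)
Step 5: cell (0,0)='.' (+2 fires, +2 burnt)
Step 6: cell (0,0)='.' (+2 fires, +2 burnt)
Step 7: cell (0,0)='.' (+0 fires, +2 burnt)
  fire out at step 7

2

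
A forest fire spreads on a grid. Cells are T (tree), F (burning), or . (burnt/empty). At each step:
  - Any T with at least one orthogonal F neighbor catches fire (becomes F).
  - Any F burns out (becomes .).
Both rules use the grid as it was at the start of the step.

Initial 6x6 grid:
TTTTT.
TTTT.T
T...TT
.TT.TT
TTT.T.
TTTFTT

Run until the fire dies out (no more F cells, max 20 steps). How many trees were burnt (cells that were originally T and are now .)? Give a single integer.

Step 1: +2 fires, +1 burnt (F count now 2)
Step 2: +4 fires, +2 burnt (F count now 4)
Step 3: +4 fires, +4 burnt (F count now 4)
Step 4: +4 fires, +4 burnt (F count now 4)
Step 5: +1 fires, +4 burnt (F count now 1)
Step 6: +1 fires, +1 burnt (F count now 1)
Step 7: +0 fires, +1 burnt (F count now 0)
Fire out after step 7
Initially T: 26, now '.': 26
Total burnt (originally-T cells now '.'): 16

Answer: 16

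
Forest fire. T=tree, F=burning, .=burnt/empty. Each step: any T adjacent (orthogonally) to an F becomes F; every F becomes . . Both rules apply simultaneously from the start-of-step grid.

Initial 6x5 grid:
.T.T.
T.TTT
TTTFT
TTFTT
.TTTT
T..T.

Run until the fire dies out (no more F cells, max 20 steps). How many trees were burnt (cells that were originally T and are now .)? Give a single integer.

Answer: 18

Derivation:
Step 1: +6 fires, +2 burnt (F count now 6)
Step 2: +8 fires, +6 burnt (F count now 8)
Step 3: +3 fires, +8 burnt (F count now 3)
Step 4: +1 fires, +3 burnt (F count now 1)
Step 5: +0 fires, +1 burnt (F count now 0)
Fire out after step 5
Initially T: 20, now '.': 28
Total burnt (originally-T cells now '.'): 18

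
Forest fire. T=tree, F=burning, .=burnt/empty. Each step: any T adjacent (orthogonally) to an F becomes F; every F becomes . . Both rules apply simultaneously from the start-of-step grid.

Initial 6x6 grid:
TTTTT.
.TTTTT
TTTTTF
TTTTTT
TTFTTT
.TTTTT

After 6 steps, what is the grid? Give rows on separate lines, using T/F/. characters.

Step 1: 7 trees catch fire, 2 burn out
  TTTTT.
  .TTTTF
  TTTTF.
  TTFTTF
  TF.FTT
  .TFTTT
Step 2: 11 trees catch fire, 7 burn out
  TTTTT.
  .TTTF.
  TTFF..
  TF.FF.
  F...FF
  .F.FTT
Step 3: 7 trees catch fire, 11 burn out
  TTTTF.
  .TFF..
  TF....
  F.....
  ......
  ....FF
Step 4: 4 trees catch fire, 7 burn out
  TTFF..
  .F....
  F.....
  ......
  ......
  ......
Step 5: 1 trees catch fire, 4 burn out
  TF....
  ......
  ......
  ......
  ......
  ......
Step 6: 1 trees catch fire, 1 burn out
  F.....
  ......
  ......
  ......
  ......
  ......

F.....
......
......
......
......
......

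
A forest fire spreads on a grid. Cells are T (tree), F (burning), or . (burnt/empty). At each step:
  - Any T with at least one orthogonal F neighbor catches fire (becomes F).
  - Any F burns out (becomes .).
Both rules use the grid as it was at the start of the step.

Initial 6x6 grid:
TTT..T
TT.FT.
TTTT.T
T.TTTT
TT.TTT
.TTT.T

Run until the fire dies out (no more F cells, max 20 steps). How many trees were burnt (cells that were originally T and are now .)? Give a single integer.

Step 1: +2 fires, +1 burnt (F count now 2)
Step 2: +2 fires, +2 burnt (F count now 2)
Step 3: +4 fires, +2 burnt (F count now 4)
Step 4: +5 fires, +4 burnt (F count now 5)
Step 5: +6 fires, +5 burnt (F count now 6)
Step 6: +5 fires, +6 burnt (F count now 5)
Step 7: +1 fires, +5 burnt (F count now 1)
Step 8: +0 fires, +1 burnt (F count now 0)
Fire out after step 8
Initially T: 26, now '.': 35
Total burnt (originally-T cells now '.'): 25

Answer: 25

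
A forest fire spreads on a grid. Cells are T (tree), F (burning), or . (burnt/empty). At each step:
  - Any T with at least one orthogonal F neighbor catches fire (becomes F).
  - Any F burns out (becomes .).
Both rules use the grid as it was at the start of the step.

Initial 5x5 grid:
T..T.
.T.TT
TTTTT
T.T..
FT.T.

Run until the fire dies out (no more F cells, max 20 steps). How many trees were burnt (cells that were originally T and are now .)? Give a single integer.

Answer: 12

Derivation:
Step 1: +2 fires, +1 burnt (F count now 2)
Step 2: +1 fires, +2 burnt (F count now 1)
Step 3: +1 fires, +1 burnt (F count now 1)
Step 4: +2 fires, +1 burnt (F count now 2)
Step 5: +2 fires, +2 burnt (F count now 2)
Step 6: +2 fires, +2 burnt (F count now 2)
Step 7: +2 fires, +2 burnt (F count now 2)
Step 8: +0 fires, +2 burnt (F count now 0)
Fire out after step 8
Initially T: 14, now '.': 23
Total burnt (originally-T cells now '.'): 12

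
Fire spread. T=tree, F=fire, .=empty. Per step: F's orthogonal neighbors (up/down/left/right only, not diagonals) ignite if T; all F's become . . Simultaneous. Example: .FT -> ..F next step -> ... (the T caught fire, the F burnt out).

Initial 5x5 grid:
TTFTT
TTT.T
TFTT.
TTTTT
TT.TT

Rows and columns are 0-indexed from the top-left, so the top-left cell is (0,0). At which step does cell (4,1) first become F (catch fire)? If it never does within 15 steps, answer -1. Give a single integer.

Step 1: cell (4,1)='T' (+7 fires, +2 burnt)
Step 2: cell (4,1)='F' (+7 fires, +7 burnt)
  -> target ignites at step 2
Step 3: cell (4,1)='.' (+3 fires, +7 burnt)
Step 4: cell (4,1)='.' (+2 fires, +3 burnt)
Step 5: cell (4,1)='.' (+1 fires, +2 burnt)
Step 6: cell (4,1)='.' (+0 fires, +1 burnt)
  fire out at step 6

2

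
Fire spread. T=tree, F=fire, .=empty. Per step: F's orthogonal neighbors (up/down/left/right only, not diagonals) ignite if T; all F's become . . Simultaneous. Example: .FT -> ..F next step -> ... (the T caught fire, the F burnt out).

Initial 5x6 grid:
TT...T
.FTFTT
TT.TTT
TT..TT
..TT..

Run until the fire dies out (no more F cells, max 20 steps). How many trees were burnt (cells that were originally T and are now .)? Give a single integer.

Step 1: +5 fires, +2 burnt (F count now 5)
Step 2: +5 fires, +5 burnt (F count now 5)
Step 3: +4 fires, +5 burnt (F count now 4)
Step 4: +1 fires, +4 burnt (F count now 1)
Step 5: +0 fires, +1 burnt (F count now 0)
Fire out after step 5
Initially T: 17, now '.': 28
Total burnt (originally-T cells now '.'): 15

Answer: 15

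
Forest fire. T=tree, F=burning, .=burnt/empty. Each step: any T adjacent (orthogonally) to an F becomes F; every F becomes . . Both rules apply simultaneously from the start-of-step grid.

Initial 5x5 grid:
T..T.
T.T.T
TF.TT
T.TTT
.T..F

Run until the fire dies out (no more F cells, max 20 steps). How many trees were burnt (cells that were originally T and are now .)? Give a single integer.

Answer: 10

Derivation:
Step 1: +2 fires, +2 burnt (F count now 2)
Step 2: +4 fires, +2 burnt (F count now 4)
Step 3: +4 fires, +4 burnt (F count now 4)
Step 4: +0 fires, +4 burnt (F count now 0)
Fire out after step 4
Initially T: 13, now '.': 22
Total burnt (originally-T cells now '.'): 10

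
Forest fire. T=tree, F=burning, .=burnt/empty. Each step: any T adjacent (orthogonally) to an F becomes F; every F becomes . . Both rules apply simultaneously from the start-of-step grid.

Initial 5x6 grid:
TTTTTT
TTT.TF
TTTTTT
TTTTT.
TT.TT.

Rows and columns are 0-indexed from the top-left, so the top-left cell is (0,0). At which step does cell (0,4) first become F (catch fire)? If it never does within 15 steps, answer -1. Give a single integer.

Step 1: cell (0,4)='T' (+3 fires, +1 burnt)
Step 2: cell (0,4)='F' (+2 fires, +3 burnt)
  -> target ignites at step 2
Step 3: cell (0,4)='.' (+3 fires, +2 burnt)
Step 4: cell (0,4)='.' (+4 fires, +3 burnt)
Step 5: cell (0,4)='.' (+5 fires, +4 burnt)
Step 6: cell (0,4)='.' (+4 fires, +5 burnt)
Step 7: cell (0,4)='.' (+3 fires, +4 burnt)
Step 8: cell (0,4)='.' (+1 fires, +3 burnt)
Step 9: cell (0,4)='.' (+0 fires, +1 burnt)
  fire out at step 9

2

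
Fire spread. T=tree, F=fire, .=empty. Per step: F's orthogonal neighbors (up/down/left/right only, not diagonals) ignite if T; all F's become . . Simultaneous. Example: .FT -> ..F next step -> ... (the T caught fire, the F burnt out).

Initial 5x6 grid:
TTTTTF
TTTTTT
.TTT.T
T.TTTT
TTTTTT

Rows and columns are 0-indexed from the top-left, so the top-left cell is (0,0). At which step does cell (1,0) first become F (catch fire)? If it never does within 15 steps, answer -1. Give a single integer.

Step 1: cell (1,0)='T' (+2 fires, +1 burnt)
Step 2: cell (1,0)='T' (+3 fires, +2 burnt)
Step 3: cell (1,0)='T' (+3 fires, +3 burnt)
Step 4: cell (1,0)='T' (+5 fires, +3 burnt)
Step 5: cell (1,0)='T' (+5 fires, +5 burnt)
Step 6: cell (1,0)='F' (+4 fires, +5 burnt)
  -> target ignites at step 6
Step 7: cell (1,0)='.' (+1 fires, +4 burnt)
Step 8: cell (1,0)='.' (+1 fires, +1 burnt)
Step 9: cell (1,0)='.' (+1 fires, +1 burnt)
Step 10: cell (1,0)='.' (+1 fires, +1 burnt)
Step 11: cell (1,0)='.' (+0 fires, +1 burnt)
  fire out at step 11

6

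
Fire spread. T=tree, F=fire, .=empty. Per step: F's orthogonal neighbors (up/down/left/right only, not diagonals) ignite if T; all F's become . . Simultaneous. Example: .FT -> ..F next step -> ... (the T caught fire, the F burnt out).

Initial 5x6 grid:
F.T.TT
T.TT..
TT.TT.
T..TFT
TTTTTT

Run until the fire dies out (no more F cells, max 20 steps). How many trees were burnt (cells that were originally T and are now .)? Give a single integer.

Step 1: +5 fires, +2 burnt (F count now 5)
Step 2: +4 fires, +5 burnt (F count now 4)
Step 3: +4 fires, +4 burnt (F count now 4)
Step 4: +3 fires, +4 burnt (F count now 3)
Step 5: +1 fires, +3 burnt (F count now 1)
Step 6: +0 fires, +1 burnt (F count now 0)
Fire out after step 6
Initially T: 19, now '.': 28
Total burnt (originally-T cells now '.'): 17

Answer: 17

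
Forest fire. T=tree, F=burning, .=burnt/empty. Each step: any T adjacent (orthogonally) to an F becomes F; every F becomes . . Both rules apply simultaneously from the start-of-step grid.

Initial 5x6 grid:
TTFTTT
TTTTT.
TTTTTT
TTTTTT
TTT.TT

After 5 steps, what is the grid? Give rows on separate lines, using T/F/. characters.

Step 1: 3 trees catch fire, 1 burn out
  TF.FTT
  TTFTT.
  TTTTTT
  TTTTTT
  TTT.TT
Step 2: 5 trees catch fire, 3 burn out
  F...FT
  TF.FT.
  TTFTTT
  TTTTTT
  TTT.TT
Step 3: 6 trees catch fire, 5 burn out
  .....F
  F...F.
  TF.FTT
  TTFTTT
  TTT.TT
Step 4: 5 trees catch fire, 6 burn out
  ......
  ......
  F...FT
  TF.FTT
  TTF.TT
Step 5: 4 trees catch fire, 5 burn out
  ......
  ......
  .....F
  F...FT
  TF..TT

......
......
.....F
F...FT
TF..TT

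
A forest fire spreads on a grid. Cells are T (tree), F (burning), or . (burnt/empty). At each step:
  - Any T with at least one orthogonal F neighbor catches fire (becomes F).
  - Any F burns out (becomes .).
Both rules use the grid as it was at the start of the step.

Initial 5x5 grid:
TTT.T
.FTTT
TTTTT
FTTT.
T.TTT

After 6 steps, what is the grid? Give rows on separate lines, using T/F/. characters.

Step 1: 6 trees catch fire, 2 burn out
  TFT.T
  ..FTT
  FFTTT
  .FTT.
  F.TTT
Step 2: 5 trees catch fire, 6 burn out
  F.F.T
  ...FT
  ..FTT
  ..FT.
  ..TTT
Step 3: 4 trees catch fire, 5 burn out
  ....T
  ....F
  ...FT
  ...F.
  ..FTT
Step 4: 3 trees catch fire, 4 burn out
  ....F
  .....
  ....F
  .....
  ...FT
Step 5: 1 trees catch fire, 3 burn out
  .....
  .....
  .....
  .....
  ....F
Step 6: 0 trees catch fire, 1 burn out
  .....
  .....
  .....
  .....
  .....

.....
.....
.....
.....
.....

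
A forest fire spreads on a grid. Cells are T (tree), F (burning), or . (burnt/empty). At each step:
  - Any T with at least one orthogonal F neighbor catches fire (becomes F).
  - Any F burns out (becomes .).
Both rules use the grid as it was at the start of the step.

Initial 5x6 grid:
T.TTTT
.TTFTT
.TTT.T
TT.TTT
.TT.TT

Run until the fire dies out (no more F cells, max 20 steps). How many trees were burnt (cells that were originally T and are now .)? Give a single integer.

Answer: 21

Derivation:
Step 1: +4 fires, +1 burnt (F count now 4)
Step 2: +6 fires, +4 burnt (F count now 6)
Step 3: +4 fires, +6 burnt (F count now 4)
Step 4: +3 fires, +4 burnt (F count now 3)
Step 5: +3 fires, +3 burnt (F count now 3)
Step 6: +1 fires, +3 burnt (F count now 1)
Step 7: +0 fires, +1 burnt (F count now 0)
Fire out after step 7
Initially T: 22, now '.': 29
Total burnt (originally-T cells now '.'): 21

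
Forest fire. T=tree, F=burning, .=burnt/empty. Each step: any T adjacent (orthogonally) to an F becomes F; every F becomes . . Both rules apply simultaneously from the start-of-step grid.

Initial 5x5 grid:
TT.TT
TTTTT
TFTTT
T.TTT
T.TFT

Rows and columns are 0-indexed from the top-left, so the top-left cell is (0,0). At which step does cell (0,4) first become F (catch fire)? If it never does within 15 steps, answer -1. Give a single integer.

Step 1: cell (0,4)='T' (+6 fires, +2 burnt)
Step 2: cell (0,4)='T' (+7 fires, +6 burnt)
Step 3: cell (0,4)='T' (+4 fires, +7 burnt)
Step 4: cell (0,4)='T' (+2 fires, +4 burnt)
Step 5: cell (0,4)='F' (+1 fires, +2 burnt)
  -> target ignites at step 5
Step 6: cell (0,4)='.' (+0 fires, +1 burnt)
  fire out at step 6

5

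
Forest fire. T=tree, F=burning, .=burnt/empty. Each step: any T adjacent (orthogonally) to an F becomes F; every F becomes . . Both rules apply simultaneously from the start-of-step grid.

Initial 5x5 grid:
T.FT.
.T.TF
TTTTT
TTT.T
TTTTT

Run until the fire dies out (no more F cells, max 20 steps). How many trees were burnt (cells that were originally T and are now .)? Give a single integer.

Answer: 17

Derivation:
Step 1: +3 fires, +2 burnt (F count now 3)
Step 2: +2 fires, +3 burnt (F count now 2)
Step 3: +2 fires, +2 burnt (F count now 2)
Step 4: +3 fires, +2 burnt (F count now 3)
Step 5: +4 fires, +3 burnt (F count now 4)
Step 6: +2 fires, +4 burnt (F count now 2)
Step 7: +1 fires, +2 burnt (F count now 1)
Step 8: +0 fires, +1 burnt (F count now 0)
Fire out after step 8
Initially T: 18, now '.': 24
Total burnt (originally-T cells now '.'): 17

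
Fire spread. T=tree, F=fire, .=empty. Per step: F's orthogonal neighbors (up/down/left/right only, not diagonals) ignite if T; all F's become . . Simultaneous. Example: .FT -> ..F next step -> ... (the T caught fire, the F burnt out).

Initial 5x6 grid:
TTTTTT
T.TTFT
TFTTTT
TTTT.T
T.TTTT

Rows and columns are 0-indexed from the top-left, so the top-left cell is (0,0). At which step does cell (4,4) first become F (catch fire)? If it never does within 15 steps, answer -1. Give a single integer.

Step 1: cell (4,4)='T' (+7 fires, +2 burnt)
Step 2: cell (4,4)='T' (+8 fires, +7 burnt)
Step 3: cell (4,4)='T' (+6 fires, +8 burnt)
Step 4: cell (4,4)='T' (+3 fires, +6 burnt)
Step 5: cell (4,4)='F' (+1 fires, +3 burnt)
  -> target ignites at step 5
Step 6: cell (4,4)='.' (+0 fires, +1 burnt)
  fire out at step 6

5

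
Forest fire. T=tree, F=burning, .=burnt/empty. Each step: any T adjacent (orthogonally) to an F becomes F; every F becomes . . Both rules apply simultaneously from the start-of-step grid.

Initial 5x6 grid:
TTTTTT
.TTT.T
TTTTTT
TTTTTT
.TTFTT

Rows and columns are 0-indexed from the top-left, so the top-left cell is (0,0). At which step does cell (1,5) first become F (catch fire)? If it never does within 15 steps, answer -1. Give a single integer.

Step 1: cell (1,5)='T' (+3 fires, +1 burnt)
Step 2: cell (1,5)='T' (+5 fires, +3 burnt)
Step 3: cell (1,5)='T' (+5 fires, +5 burnt)
Step 4: cell (1,5)='T' (+5 fires, +5 burnt)
Step 5: cell (1,5)='F' (+5 fires, +5 burnt)
  -> target ignites at step 5
Step 6: cell (1,5)='.' (+2 fires, +5 burnt)
Step 7: cell (1,5)='.' (+1 fires, +2 burnt)
Step 8: cell (1,5)='.' (+0 fires, +1 burnt)
  fire out at step 8

5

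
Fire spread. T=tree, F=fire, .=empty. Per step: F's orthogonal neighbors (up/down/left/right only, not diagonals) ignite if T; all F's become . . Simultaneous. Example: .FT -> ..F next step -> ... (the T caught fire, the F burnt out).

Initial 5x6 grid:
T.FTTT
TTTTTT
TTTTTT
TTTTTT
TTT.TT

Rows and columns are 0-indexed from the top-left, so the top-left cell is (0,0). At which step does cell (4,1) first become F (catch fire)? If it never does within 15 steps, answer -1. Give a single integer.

Step 1: cell (4,1)='T' (+2 fires, +1 burnt)
Step 2: cell (4,1)='T' (+4 fires, +2 burnt)
Step 3: cell (4,1)='T' (+6 fires, +4 burnt)
Step 4: cell (4,1)='T' (+7 fires, +6 burnt)
Step 5: cell (4,1)='F' (+4 fires, +7 burnt)
  -> target ignites at step 5
Step 6: cell (4,1)='.' (+3 fires, +4 burnt)
Step 7: cell (4,1)='.' (+1 fires, +3 burnt)
Step 8: cell (4,1)='.' (+0 fires, +1 burnt)
  fire out at step 8

5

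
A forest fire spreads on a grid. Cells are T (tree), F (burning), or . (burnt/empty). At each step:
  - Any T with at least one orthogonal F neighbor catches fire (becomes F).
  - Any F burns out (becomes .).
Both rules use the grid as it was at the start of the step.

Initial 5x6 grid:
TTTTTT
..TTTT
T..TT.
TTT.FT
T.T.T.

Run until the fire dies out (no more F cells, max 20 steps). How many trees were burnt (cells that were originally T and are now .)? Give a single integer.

Answer: 14

Derivation:
Step 1: +3 fires, +1 burnt (F count now 3)
Step 2: +2 fires, +3 burnt (F count now 2)
Step 3: +3 fires, +2 burnt (F count now 3)
Step 4: +3 fires, +3 burnt (F count now 3)
Step 5: +1 fires, +3 burnt (F count now 1)
Step 6: +1 fires, +1 burnt (F count now 1)
Step 7: +1 fires, +1 burnt (F count now 1)
Step 8: +0 fires, +1 burnt (F count now 0)
Fire out after step 8
Initially T: 20, now '.': 24
Total burnt (originally-T cells now '.'): 14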